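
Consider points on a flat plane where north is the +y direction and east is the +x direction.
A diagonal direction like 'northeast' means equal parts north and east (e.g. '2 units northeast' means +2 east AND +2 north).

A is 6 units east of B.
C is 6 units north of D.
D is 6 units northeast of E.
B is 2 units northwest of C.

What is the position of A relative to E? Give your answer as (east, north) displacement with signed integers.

Answer: A is at (east=10, north=14) relative to E.

Derivation:
Place E at the origin (east=0, north=0).
  D is 6 units northeast of E: delta (east=+6, north=+6); D at (east=6, north=6).
  C is 6 units north of D: delta (east=+0, north=+6); C at (east=6, north=12).
  B is 2 units northwest of C: delta (east=-2, north=+2); B at (east=4, north=14).
  A is 6 units east of B: delta (east=+6, north=+0); A at (east=10, north=14).
Therefore A relative to E: (east=10, north=14).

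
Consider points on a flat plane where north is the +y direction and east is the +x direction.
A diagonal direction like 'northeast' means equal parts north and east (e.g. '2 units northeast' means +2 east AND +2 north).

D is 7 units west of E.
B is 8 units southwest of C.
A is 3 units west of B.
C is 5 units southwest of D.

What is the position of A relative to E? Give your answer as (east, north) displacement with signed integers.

Place E at the origin (east=0, north=0).
  D is 7 units west of E: delta (east=-7, north=+0); D at (east=-7, north=0).
  C is 5 units southwest of D: delta (east=-5, north=-5); C at (east=-12, north=-5).
  B is 8 units southwest of C: delta (east=-8, north=-8); B at (east=-20, north=-13).
  A is 3 units west of B: delta (east=-3, north=+0); A at (east=-23, north=-13).
Therefore A relative to E: (east=-23, north=-13).

Answer: A is at (east=-23, north=-13) relative to E.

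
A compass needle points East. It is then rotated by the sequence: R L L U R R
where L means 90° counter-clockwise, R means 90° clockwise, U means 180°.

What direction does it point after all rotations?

Answer: Final heading: North

Derivation:
Start: East
  R (right (90° clockwise)) -> South
  L (left (90° counter-clockwise)) -> East
  L (left (90° counter-clockwise)) -> North
  U (U-turn (180°)) -> South
  R (right (90° clockwise)) -> West
  R (right (90° clockwise)) -> North
Final: North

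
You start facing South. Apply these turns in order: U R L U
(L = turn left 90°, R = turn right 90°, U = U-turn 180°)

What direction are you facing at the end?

Start: South
  U (U-turn (180°)) -> North
  R (right (90° clockwise)) -> East
  L (left (90° counter-clockwise)) -> North
  U (U-turn (180°)) -> South
Final: South

Answer: Final heading: South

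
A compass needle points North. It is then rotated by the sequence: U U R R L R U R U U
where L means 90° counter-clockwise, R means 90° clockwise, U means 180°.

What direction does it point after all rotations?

Start: North
  U (U-turn (180°)) -> South
  U (U-turn (180°)) -> North
  R (right (90° clockwise)) -> East
  R (right (90° clockwise)) -> South
  L (left (90° counter-clockwise)) -> East
  R (right (90° clockwise)) -> South
  U (U-turn (180°)) -> North
  R (right (90° clockwise)) -> East
  U (U-turn (180°)) -> West
  U (U-turn (180°)) -> East
Final: East

Answer: Final heading: East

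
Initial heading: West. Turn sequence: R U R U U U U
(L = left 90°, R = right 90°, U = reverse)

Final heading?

Start: West
  R (right (90° clockwise)) -> North
  U (U-turn (180°)) -> South
  R (right (90° clockwise)) -> West
  U (U-turn (180°)) -> East
  U (U-turn (180°)) -> West
  U (U-turn (180°)) -> East
  U (U-turn (180°)) -> West
Final: West

Answer: Final heading: West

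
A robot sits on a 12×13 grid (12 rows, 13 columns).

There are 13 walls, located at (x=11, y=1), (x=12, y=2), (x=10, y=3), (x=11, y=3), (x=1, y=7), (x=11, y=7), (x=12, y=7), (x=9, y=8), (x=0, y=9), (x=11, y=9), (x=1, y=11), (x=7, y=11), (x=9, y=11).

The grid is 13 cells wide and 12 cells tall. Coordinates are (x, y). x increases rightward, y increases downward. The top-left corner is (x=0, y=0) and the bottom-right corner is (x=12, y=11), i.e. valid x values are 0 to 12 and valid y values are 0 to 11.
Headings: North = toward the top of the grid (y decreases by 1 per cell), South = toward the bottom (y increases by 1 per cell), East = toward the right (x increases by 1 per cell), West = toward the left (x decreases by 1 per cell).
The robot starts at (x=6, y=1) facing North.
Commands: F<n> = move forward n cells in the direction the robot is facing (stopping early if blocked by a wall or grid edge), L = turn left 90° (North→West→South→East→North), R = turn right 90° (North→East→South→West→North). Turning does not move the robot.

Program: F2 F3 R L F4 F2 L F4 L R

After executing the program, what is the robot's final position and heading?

Start: (x=6, y=1), facing North
  F2: move forward 1/2 (blocked), now at (x=6, y=0)
  F3: move forward 0/3 (blocked), now at (x=6, y=0)
  R: turn right, now facing East
  L: turn left, now facing North
  F4: move forward 0/4 (blocked), now at (x=6, y=0)
  F2: move forward 0/2 (blocked), now at (x=6, y=0)
  L: turn left, now facing West
  F4: move forward 4, now at (x=2, y=0)
  L: turn left, now facing South
  R: turn right, now facing West
Final: (x=2, y=0), facing West

Answer: Final position: (x=2, y=0), facing West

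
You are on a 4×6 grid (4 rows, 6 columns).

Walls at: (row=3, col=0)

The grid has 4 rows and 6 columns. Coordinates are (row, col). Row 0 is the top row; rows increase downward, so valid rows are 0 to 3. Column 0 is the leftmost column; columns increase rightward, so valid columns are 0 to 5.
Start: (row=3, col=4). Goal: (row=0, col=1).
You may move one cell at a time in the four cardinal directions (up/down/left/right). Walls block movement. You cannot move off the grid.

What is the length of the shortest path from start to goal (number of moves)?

BFS from (row=3, col=4) until reaching (row=0, col=1):
  Distance 0: (row=3, col=4)
  Distance 1: (row=2, col=4), (row=3, col=3), (row=3, col=5)
  Distance 2: (row=1, col=4), (row=2, col=3), (row=2, col=5), (row=3, col=2)
  Distance 3: (row=0, col=4), (row=1, col=3), (row=1, col=5), (row=2, col=2), (row=3, col=1)
  Distance 4: (row=0, col=3), (row=0, col=5), (row=1, col=2), (row=2, col=1)
  Distance 5: (row=0, col=2), (row=1, col=1), (row=2, col=0)
  Distance 6: (row=0, col=1), (row=1, col=0)  <- goal reached here
One shortest path (6 moves): (row=3, col=4) -> (row=3, col=3) -> (row=3, col=2) -> (row=3, col=1) -> (row=2, col=1) -> (row=1, col=1) -> (row=0, col=1)

Answer: Shortest path length: 6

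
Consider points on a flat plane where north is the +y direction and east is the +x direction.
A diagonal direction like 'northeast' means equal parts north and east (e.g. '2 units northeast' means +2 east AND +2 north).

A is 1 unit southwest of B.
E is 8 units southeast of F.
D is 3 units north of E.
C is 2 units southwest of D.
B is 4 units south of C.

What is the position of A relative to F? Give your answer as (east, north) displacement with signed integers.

Answer: A is at (east=5, north=-12) relative to F.

Derivation:
Place F at the origin (east=0, north=0).
  E is 8 units southeast of F: delta (east=+8, north=-8); E at (east=8, north=-8).
  D is 3 units north of E: delta (east=+0, north=+3); D at (east=8, north=-5).
  C is 2 units southwest of D: delta (east=-2, north=-2); C at (east=6, north=-7).
  B is 4 units south of C: delta (east=+0, north=-4); B at (east=6, north=-11).
  A is 1 unit southwest of B: delta (east=-1, north=-1); A at (east=5, north=-12).
Therefore A relative to F: (east=5, north=-12).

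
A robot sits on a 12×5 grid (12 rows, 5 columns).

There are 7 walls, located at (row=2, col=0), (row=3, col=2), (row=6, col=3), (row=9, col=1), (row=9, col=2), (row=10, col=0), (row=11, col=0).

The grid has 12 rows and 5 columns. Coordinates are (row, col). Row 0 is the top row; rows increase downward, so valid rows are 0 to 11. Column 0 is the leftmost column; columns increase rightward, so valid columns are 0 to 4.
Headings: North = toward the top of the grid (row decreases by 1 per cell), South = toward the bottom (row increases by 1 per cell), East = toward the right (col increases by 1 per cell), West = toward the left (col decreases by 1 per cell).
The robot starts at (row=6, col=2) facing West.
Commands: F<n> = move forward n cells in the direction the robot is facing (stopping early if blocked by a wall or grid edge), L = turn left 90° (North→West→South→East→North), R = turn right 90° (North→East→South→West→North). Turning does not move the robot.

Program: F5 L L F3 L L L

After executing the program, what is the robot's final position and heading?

Answer: Final position: (row=6, col=2), facing South

Derivation:
Start: (row=6, col=2), facing West
  F5: move forward 2/5 (blocked), now at (row=6, col=0)
  L: turn left, now facing South
  L: turn left, now facing East
  F3: move forward 2/3 (blocked), now at (row=6, col=2)
  L: turn left, now facing North
  L: turn left, now facing West
  L: turn left, now facing South
Final: (row=6, col=2), facing South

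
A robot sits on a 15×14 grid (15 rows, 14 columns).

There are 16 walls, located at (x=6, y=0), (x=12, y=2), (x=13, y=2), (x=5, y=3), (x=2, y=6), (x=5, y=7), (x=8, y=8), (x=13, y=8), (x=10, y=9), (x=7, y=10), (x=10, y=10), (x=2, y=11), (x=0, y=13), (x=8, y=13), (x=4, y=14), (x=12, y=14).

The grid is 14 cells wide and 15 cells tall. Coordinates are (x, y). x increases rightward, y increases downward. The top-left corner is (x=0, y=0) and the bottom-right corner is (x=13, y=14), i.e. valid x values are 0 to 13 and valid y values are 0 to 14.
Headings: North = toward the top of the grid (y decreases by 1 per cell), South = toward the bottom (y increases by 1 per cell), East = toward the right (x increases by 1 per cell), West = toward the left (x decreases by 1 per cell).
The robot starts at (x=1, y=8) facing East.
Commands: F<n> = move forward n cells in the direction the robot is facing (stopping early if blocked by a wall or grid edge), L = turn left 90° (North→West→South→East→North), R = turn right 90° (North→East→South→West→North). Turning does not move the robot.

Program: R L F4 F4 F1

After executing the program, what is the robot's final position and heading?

Answer: Final position: (x=7, y=8), facing East

Derivation:
Start: (x=1, y=8), facing East
  R: turn right, now facing South
  L: turn left, now facing East
  F4: move forward 4, now at (x=5, y=8)
  F4: move forward 2/4 (blocked), now at (x=7, y=8)
  F1: move forward 0/1 (blocked), now at (x=7, y=8)
Final: (x=7, y=8), facing East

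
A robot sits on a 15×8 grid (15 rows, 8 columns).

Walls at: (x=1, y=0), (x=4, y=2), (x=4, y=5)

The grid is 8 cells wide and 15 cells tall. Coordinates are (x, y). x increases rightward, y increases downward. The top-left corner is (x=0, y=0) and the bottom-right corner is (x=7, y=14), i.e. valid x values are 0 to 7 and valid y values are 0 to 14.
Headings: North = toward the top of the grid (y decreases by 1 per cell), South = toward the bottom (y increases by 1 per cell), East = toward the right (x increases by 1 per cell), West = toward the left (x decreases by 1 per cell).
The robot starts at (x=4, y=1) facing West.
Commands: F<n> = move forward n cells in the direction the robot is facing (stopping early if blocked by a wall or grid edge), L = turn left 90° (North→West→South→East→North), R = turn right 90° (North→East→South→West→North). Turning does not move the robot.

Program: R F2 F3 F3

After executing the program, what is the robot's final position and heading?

Answer: Final position: (x=4, y=0), facing North

Derivation:
Start: (x=4, y=1), facing West
  R: turn right, now facing North
  F2: move forward 1/2 (blocked), now at (x=4, y=0)
  F3: move forward 0/3 (blocked), now at (x=4, y=0)
  F3: move forward 0/3 (blocked), now at (x=4, y=0)
Final: (x=4, y=0), facing North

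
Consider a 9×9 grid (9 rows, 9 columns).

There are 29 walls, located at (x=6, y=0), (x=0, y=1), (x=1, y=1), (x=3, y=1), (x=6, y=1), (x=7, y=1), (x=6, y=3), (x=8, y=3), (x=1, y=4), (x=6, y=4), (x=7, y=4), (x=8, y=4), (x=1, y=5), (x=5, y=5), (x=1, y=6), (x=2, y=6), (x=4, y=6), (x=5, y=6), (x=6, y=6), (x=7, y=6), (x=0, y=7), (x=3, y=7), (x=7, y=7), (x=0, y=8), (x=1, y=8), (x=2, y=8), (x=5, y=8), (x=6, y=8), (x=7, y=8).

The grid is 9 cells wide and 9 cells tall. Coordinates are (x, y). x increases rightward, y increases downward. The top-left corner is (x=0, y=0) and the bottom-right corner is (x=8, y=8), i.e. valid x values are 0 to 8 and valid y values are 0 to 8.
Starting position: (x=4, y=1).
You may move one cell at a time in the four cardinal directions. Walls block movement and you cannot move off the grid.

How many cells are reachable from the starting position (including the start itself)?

BFS flood-fill from (x=4, y=1):
  Distance 0: (x=4, y=1)
  Distance 1: (x=4, y=0), (x=5, y=1), (x=4, y=2)
  Distance 2: (x=3, y=0), (x=5, y=0), (x=3, y=2), (x=5, y=2), (x=4, y=3)
  Distance 3: (x=2, y=0), (x=2, y=2), (x=6, y=2), (x=3, y=3), (x=5, y=3), (x=4, y=4)
  Distance 4: (x=1, y=0), (x=2, y=1), (x=1, y=2), (x=7, y=2), (x=2, y=3), (x=3, y=4), (x=5, y=4), (x=4, y=5)
  Distance 5: (x=0, y=0), (x=0, y=2), (x=8, y=2), (x=1, y=3), (x=7, y=3), (x=2, y=4), (x=3, y=5)
  Distance 6: (x=8, y=1), (x=0, y=3), (x=2, y=5), (x=3, y=6)
  Distance 7: (x=8, y=0), (x=0, y=4)
  Distance 8: (x=7, y=0), (x=0, y=5)
  Distance 9: (x=0, y=6)
Total reachable: 39 (grid has 52 open cells total)

Answer: Reachable cells: 39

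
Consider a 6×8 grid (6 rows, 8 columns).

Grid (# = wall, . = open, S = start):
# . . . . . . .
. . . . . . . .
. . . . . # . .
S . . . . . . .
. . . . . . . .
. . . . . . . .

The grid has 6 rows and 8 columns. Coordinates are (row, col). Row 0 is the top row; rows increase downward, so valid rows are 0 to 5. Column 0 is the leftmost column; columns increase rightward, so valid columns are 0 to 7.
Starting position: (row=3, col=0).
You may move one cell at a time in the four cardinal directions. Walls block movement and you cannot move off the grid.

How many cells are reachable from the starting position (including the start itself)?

BFS flood-fill from (row=3, col=0):
  Distance 0: (row=3, col=0)
  Distance 1: (row=2, col=0), (row=3, col=1), (row=4, col=0)
  Distance 2: (row=1, col=0), (row=2, col=1), (row=3, col=2), (row=4, col=1), (row=5, col=0)
  Distance 3: (row=1, col=1), (row=2, col=2), (row=3, col=3), (row=4, col=2), (row=5, col=1)
  Distance 4: (row=0, col=1), (row=1, col=2), (row=2, col=3), (row=3, col=4), (row=4, col=3), (row=5, col=2)
  Distance 5: (row=0, col=2), (row=1, col=3), (row=2, col=4), (row=3, col=5), (row=4, col=4), (row=5, col=3)
  Distance 6: (row=0, col=3), (row=1, col=4), (row=3, col=6), (row=4, col=5), (row=5, col=4)
  Distance 7: (row=0, col=4), (row=1, col=5), (row=2, col=6), (row=3, col=7), (row=4, col=6), (row=5, col=5)
  Distance 8: (row=0, col=5), (row=1, col=6), (row=2, col=7), (row=4, col=7), (row=5, col=6)
  Distance 9: (row=0, col=6), (row=1, col=7), (row=5, col=7)
  Distance 10: (row=0, col=7)
Total reachable: 46 (grid has 46 open cells total)

Answer: Reachable cells: 46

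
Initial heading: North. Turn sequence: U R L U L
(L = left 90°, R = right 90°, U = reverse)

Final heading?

Answer: Final heading: West

Derivation:
Start: North
  U (U-turn (180°)) -> South
  R (right (90° clockwise)) -> West
  L (left (90° counter-clockwise)) -> South
  U (U-turn (180°)) -> North
  L (left (90° counter-clockwise)) -> West
Final: West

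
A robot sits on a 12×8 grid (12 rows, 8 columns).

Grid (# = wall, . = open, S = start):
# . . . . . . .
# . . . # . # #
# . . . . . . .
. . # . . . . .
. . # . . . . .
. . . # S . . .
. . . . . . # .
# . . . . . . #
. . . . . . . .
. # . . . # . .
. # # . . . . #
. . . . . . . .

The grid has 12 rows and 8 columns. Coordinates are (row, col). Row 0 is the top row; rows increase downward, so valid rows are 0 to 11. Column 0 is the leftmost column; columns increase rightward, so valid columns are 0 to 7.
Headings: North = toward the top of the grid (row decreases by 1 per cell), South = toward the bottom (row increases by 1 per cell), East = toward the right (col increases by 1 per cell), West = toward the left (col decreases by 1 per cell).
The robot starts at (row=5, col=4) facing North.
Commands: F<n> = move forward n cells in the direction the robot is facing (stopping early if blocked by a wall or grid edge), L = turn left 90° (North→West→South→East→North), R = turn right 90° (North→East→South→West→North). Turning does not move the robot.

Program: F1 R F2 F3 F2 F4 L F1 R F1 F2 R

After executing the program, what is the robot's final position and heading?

Start: (row=5, col=4), facing North
  F1: move forward 1, now at (row=4, col=4)
  R: turn right, now facing East
  F2: move forward 2, now at (row=4, col=6)
  F3: move forward 1/3 (blocked), now at (row=4, col=7)
  F2: move forward 0/2 (blocked), now at (row=4, col=7)
  F4: move forward 0/4 (blocked), now at (row=4, col=7)
  L: turn left, now facing North
  F1: move forward 1, now at (row=3, col=7)
  R: turn right, now facing East
  F1: move forward 0/1 (blocked), now at (row=3, col=7)
  F2: move forward 0/2 (blocked), now at (row=3, col=7)
  R: turn right, now facing South
Final: (row=3, col=7), facing South

Answer: Final position: (row=3, col=7), facing South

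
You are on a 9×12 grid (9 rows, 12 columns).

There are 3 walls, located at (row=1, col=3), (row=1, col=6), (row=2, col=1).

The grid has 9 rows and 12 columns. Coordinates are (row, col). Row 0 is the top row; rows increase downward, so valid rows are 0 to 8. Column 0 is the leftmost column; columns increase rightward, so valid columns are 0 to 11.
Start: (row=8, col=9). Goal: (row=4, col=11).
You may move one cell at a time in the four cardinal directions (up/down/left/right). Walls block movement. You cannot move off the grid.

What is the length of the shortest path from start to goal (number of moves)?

BFS from (row=8, col=9) until reaching (row=4, col=11):
  Distance 0: (row=8, col=9)
  Distance 1: (row=7, col=9), (row=8, col=8), (row=8, col=10)
  Distance 2: (row=6, col=9), (row=7, col=8), (row=7, col=10), (row=8, col=7), (row=8, col=11)
  Distance 3: (row=5, col=9), (row=6, col=8), (row=6, col=10), (row=7, col=7), (row=7, col=11), (row=8, col=6)
  Distance 4: (row=4, col=9), (row=5, col=8), (row=5, col=10), (row=6, col=7), (row=6, col=11), (row=7, col=6), (row=8, col=5)
  Distance 5: (row=3, col=9), (row=4, col=8), (row=4, col=10), (row=5, col=7), (row=5, col=11), (row=6, col=6), (row=7, col=5), (row=8, col=4)
  Distance 6: (row=2, col=9), (row=3, col=8), (row=3, col=10), (row=4, col=7), (row=4, col=11), (row=5, col=6), (row=6, col=5), (row=7, col=4), (row=8, col=3)  <- goal reached here
One shortest path (6 moves): (row=8, col=9) -> (row=8, col=10) -> (row=8, col=11) -> (row=7, col=11) -> (row=6, col=11) -> (row=5, col=11) -> (row=4, col=11)

Answer: Shortest path length: 6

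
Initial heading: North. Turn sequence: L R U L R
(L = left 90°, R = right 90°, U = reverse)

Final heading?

Answer: Final heading: South

Derivation:
Start: North
  L (left (90° counter-clockwise)) -> West
  R (right (90° clockwise)) -> North
  U (U-turn (180°)) -> South
  L (left (90° counter-clockwise)) -> East
  R (right (90° clockwise)) -> South
Final: South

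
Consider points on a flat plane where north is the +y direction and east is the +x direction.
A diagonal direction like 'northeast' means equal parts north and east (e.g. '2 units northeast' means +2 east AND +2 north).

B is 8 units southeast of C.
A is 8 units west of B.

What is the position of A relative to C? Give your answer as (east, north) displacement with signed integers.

Place C at the origin (east=0, north=0).
  B is 8 units southeast of C: delta (east=+8, north=-8); B at (east=8, north=-8).
  A is 8 units west of B: delta (east=-8, north=+0); A at (east=0, north=-8).
Therefore A relative to C: (east=0, north=-8).

Answer: A is at (east=0, north=-8) relative to C.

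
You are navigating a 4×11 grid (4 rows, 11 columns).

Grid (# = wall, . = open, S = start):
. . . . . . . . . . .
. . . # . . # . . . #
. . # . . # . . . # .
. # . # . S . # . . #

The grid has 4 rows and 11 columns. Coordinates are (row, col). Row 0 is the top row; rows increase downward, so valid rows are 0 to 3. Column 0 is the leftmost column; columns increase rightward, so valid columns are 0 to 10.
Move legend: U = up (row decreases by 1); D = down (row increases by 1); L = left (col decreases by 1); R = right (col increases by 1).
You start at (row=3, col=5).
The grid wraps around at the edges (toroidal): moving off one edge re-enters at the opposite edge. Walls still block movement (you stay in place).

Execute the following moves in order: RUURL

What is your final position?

Start: (row=3, col=5)
  R (right): (row=3, col=5) -> (row=3, col=6)
  U (up): (row=3, col=6) -> (row=2, col=6)
  U (up): blocked, stay at (row=2, col=6)
  R (right): (row=2, col=6) -> (row=2, col=7)
  L (left): (row=2, col=7) -> (row=2, col=6)
Final: (row=2, col=6)

Answer: Final position: (row=2, col=6)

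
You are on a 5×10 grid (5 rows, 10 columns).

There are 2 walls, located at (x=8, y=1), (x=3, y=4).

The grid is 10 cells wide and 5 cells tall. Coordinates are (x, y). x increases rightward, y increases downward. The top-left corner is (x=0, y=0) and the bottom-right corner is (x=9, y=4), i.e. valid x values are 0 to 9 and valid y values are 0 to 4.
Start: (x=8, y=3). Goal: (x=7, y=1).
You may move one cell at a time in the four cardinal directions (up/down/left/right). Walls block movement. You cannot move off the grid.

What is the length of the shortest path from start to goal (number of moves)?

Answer: Shortest path length: 3

Derivation:
BFS from (x=8, y=3) until reaching (x=7, y=1):
  Distance 0: (x=8, y=3)
  Distance 1: (x=8, y=2), (x=7, y=3), (x=9, y=3), (x=8, y=4)
  Distance 2: (x=7, y=2), (x=9, y=2), (x=6, y=3), (x=7, y=4), (x=9, y=4)
  Distance 3: (x=7, y=1), (x=9, y=1), (x=6, y=2), (x=5, y=3), (x=6, y=4)  <- goal reached here
One shortest path (3 moves): (x=8, y=3) -> (x=7, y=3) -> (x=7, y=2) -> (x=7, y=1)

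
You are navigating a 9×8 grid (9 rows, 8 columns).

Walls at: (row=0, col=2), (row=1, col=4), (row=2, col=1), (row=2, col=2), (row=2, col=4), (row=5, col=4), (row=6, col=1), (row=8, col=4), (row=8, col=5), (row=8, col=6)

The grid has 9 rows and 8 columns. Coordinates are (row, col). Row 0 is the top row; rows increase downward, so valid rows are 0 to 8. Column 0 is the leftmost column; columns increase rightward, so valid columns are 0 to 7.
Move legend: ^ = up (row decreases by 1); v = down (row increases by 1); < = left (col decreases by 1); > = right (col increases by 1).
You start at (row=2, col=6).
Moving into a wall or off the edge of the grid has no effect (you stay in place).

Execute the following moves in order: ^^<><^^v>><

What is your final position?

Start: (row=2, col=6)
  ^ (up): (row=2, col=6) -> (row=1, col=6)
  ^ (up): (row=1, col=6) -> (row=0, col=6)
  < (left): (row=0, col=6) -> (row=0, col=5)
  > (right): (row=0, col=5) -> (row=0, col=6)
  < (left): (row=0, col=6) -> (row=0, col=5)
  ^ (up): blocked, stay at (row=0, col=5)
  ^ (up): blocked, stay at (row=0, col=5)
  v (down): (row=0, col=5) -> (row=1, col=5)
  > (right): (row=1, col=5) -> (row=1, col=6)
  > (right): (row=1, col=6) -> (row=1, col=7)
  < (left): (row=1, col=7) -> (row=1, col=6)
Final: (row=1, col=6)

Answer: Final position: (row=1, col=6)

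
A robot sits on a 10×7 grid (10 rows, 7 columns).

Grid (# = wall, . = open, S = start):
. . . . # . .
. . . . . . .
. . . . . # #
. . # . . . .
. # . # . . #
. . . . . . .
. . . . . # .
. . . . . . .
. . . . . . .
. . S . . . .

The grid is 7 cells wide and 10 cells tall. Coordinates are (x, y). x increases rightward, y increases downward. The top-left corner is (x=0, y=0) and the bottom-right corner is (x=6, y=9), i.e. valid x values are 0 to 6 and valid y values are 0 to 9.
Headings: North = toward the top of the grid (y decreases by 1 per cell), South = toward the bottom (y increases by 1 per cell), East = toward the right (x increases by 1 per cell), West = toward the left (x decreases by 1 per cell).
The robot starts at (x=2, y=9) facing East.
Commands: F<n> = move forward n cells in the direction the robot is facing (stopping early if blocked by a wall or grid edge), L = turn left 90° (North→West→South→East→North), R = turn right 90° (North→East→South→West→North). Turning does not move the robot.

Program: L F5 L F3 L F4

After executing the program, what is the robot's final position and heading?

Start: (x=2, y=9), facing East
  L: turn left, now facing North
  F5: move forward 5, now at (x=2, y=4)
  L: turn left, now facing West
  F3: move forward 0/3 (blocked), now at (x=2, y=4)
  L: turn left, now facing South
  F4: move forward 4, now at (x=2, y=8)
Final: (x=2, y=8), facing South

Answer: Final position: (x=2, y=8), facing South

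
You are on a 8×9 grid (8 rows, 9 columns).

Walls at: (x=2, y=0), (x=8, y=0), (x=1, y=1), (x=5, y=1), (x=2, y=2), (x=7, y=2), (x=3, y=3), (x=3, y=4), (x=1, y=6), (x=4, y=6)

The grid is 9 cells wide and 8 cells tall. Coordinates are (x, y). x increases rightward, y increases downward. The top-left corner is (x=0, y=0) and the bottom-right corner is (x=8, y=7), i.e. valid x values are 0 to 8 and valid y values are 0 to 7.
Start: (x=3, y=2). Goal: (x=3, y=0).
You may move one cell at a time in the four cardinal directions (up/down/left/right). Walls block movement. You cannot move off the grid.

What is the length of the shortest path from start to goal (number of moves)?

BFS from (x=3, y=2) until reaching (x=3, y=0):
  Distance 0: (x=3, y=2)
  Distance 1: (x=3, y=1), (x=4, y=2)
  Distance 2: (x=3, y=0), (x=2, y=1), (x=4, y=1), (x=5, y=2), (x=4, y=3)  <- goal reached here
One shortest path (2 moves): (x=3, y=2) -> (x=3, y=1) -> (x=3, y=0)

Answer: Shortest path length: 2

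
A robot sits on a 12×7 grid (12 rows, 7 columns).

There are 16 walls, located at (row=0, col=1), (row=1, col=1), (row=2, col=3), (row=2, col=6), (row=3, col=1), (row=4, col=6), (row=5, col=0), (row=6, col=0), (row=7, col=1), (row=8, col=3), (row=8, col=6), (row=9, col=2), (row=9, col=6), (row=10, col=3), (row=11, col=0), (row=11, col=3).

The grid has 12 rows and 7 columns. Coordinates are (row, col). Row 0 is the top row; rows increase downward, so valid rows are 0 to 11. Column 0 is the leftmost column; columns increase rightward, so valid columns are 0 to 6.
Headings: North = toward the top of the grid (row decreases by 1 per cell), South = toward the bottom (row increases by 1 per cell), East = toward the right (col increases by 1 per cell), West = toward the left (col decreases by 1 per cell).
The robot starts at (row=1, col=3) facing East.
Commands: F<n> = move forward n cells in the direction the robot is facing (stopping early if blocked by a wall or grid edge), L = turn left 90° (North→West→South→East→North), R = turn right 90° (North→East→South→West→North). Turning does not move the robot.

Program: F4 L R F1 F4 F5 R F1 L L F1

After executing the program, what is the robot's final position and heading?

Answer: Final position: (row=0, col=6), facing North

Derivation:
Start: (row=1, col=3), facing East
  F4: move forward 3/4 (blocked), now at (row=1, col=6)
  L: turn left, now facing North
  R: turn right, now facing East
  F1: move forward 0/1 (blocked), now at (row=1, col=6)
  F4: move forward 0/4 (blocked), now at (row=1, col=6)
  F5: move forward 0/5 (blocked), now at (row=1, col=6)
  R: turn right, now facing South
  F1: move forward 0/1 (blocked), now at (row=1, col=6)
  L: turn left, now facing East
  L: turn left, now facing North
  F1: move forward 1, now at (row=0, col=6)
Final: (row=0, col=6), facing North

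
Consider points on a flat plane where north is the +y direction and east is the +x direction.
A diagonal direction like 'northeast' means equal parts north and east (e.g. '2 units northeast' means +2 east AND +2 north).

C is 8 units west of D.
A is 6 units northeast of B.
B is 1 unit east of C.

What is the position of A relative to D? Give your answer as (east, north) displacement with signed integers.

Place D at the origin (east=0, north=0).
  C is 8 units west of D: delta (east=-8, north=+0); C at (east=-8, north=0).
  B is 1 unit east of C: delta (east=+1, north=+0); B at (east=-7, north=0).
  A is 6 units northeast of B: delta (east=+6, north=+6); A at (east=-1, north=6).
Therefore A relative to D: (east=-1, north=6).

Answer: A is at (east=-1, north=6) relative to D.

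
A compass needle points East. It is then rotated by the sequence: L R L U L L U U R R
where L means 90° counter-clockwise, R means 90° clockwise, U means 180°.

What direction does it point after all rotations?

Answer: Final heading: South

Derivation:
Start: East
  L (left (90° counter-clockwise)) -> North
  R (right (90° clockwise)) -> East
  L (left (90° counter-clockwise)) -> North
  U (U-turn (180°)) -> South
  L (left (90° counter-clockwise)) -> East
  L (left (90° counter-clockwise)) -> North
  U (U-turn (180°)) -> South
  U (U-turn (180°)) -> North
  R (right (90° clockwise)) -> East
  R (right (90° clockwise)) -> South
Final: South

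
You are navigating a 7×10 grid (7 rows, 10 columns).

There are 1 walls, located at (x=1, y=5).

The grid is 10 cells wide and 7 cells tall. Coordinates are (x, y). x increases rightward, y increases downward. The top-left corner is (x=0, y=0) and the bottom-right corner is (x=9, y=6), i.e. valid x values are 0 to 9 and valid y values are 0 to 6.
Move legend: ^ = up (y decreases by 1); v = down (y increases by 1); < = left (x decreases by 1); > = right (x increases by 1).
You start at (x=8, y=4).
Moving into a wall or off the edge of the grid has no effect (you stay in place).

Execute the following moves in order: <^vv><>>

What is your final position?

Answer: Final position: (x=9, y=5)

Derivation:
Start: (x=8, y=4)
  < (left): (x=8, y=4) -> (x=7, y=4)
  ^ (up): (x=7, y=4) -> (x=7, y=3)
  v (down): (x=7, y=3) -> (x=7, y=4)
  v (down): (x=7, y=4) -> (x=7, y=5)
  > (right): (x=7, y=5) -> (x=8, y=5)
  < (left): (x=8, y=5) -> (x=7, y=5)
  > (right): (x=7, y=5) -> (x=8, y=5)
  > (right): (x=8, y=5) -> (x=9, y=5)
Final: (x=9, y=5)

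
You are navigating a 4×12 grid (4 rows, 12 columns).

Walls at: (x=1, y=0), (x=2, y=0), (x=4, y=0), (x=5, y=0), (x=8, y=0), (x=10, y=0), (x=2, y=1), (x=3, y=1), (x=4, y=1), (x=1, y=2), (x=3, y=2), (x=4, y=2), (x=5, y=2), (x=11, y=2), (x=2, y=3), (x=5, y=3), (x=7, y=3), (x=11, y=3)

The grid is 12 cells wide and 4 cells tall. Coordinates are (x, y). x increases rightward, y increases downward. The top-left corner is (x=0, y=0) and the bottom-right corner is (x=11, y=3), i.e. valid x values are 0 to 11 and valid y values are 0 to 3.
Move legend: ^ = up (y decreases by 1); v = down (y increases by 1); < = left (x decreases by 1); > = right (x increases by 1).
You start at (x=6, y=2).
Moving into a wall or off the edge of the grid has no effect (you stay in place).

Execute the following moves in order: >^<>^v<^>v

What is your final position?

Answer: Final position: (x=7, y=1)

Derivation:
Start: (x=6, y=2)
  > (right): (x=6, y=2) -> (x=7, y=2)
  ^ (up): (x=7, y=2) -> (x=7, y=1)
  < (left): (x=7, y=1) -> (x=6, y=1)
  > (right): (x=6, y=1) -> (x=7, y=1)
  ^ (up): (x=7, y=1) -> (x=7, y=0)
  v (down): (x=7, y=0) -> (x=7, y=1)
  < (left): (x=7, y=1) -> (x=6, y=1)
  ^ (up): (x=6, y=1) -> (x=6, y=0)
  > (right): (x=6, y=0) -> (x=7, y=0)
  v (down): (x=7, y=0) -> (x=7, y=1)
Final: (x=7, y=1)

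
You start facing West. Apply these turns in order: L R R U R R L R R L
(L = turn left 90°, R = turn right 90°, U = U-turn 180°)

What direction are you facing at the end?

Start: West
  L (left (90° counter-clockwise)) -> South
  R (right (90° clockwise)) -> West
  R (right (90° clockwise)) -> North
  U (U-turn (180°)) -> South
  R (right (90° clockwise)) -> West
  R (right (90° clockwise)) -> North
  L (left (90° counter-clockwise)) -> West
  R (right (90° clockwise)) -> North
  R (right (90° clockwise)) -> East
  L (left (90° counter-clockwise)) -> North
Final: North

Answer: Final heading: North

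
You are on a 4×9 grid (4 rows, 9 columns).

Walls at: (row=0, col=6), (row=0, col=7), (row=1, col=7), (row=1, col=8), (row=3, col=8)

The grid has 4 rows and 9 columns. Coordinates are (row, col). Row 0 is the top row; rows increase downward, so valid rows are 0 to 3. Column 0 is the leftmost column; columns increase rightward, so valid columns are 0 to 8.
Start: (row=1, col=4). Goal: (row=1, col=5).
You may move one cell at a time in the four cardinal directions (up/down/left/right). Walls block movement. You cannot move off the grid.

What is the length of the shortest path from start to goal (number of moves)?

Answer: Shortest path length: 1

Derivation:
BFS from (row=1, col=4) until reaching (row=1, col=5):
  Distance 0: (row=1, col=4)
  Distance 1: (row=0, col=4), (row=1, col=3), (row=1, col=5), (row=2, col=4)  <- goal reached here
One shortest path (1 moves): (row=1, col=4) -> (row=1, col=5)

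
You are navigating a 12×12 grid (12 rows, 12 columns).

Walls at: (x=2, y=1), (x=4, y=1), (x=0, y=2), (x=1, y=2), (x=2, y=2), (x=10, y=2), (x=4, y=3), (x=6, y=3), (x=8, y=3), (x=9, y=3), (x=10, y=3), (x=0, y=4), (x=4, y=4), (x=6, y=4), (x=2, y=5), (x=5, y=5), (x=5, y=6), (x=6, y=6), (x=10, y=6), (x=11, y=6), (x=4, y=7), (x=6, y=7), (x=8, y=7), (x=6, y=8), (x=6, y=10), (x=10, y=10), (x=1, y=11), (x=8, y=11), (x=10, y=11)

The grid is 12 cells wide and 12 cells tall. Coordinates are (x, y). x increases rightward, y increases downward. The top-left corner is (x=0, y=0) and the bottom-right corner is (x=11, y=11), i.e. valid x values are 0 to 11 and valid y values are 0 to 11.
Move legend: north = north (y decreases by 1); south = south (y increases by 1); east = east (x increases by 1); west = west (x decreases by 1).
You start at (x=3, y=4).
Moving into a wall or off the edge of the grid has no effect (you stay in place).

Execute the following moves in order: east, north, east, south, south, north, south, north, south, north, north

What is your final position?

Answer: Final position: (x=3, y=3)

Derivation:
Start: (x=3, y=4)
  east (east): blocked, stay at (x=3, y=4)
  north (north): (x=3, y=4) -> (x=3, y=3)
  east (east): blocked, stay at (x=3, y=3)
  south (south): (x=3, y=3) -> (x=3, y=4)
  south (south): (x=3, y=4) -> (x=3, y=5)
  north (north): (x=3, y=5) -> (x=3, y=4)
  south (south): (x=3, y=4) -> (x=3, y=5)
  north (north): (x=3, y=5) -> (x=3, y=4)
  south (south): (x=3, y=4) -> (x=3, y=5)
  north (north): (x=3, y=5) -> (x=3, y=4)
  north (north): (x=3, y=4) -> (x=3, y=3)
Final: (x=3, y=3)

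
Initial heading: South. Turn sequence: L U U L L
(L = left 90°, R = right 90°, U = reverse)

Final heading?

Start: South
  L (left (90° counter-clockwise)) -> East
  U (U-turn (180°)) -> West
  U (U-turn (180°)) -> East
  L (left (90° counter-clockwise)) -> North
  L (left (90° counter-clockwise)) -> West
Final: West

Answer: Final heading: West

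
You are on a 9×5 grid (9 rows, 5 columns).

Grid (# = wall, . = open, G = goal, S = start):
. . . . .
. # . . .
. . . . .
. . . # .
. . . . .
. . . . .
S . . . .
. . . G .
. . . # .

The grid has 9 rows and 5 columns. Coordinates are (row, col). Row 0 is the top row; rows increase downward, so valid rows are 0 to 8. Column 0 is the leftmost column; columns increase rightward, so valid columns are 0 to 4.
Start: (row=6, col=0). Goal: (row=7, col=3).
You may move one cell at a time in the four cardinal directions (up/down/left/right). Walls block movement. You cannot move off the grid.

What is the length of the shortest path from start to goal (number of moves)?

Answer: Shortest path length: 4

Derivation:
BFS from (row=6, col=0) until reaching (row=7, col=3):
  Distance 0: (row=6, col=0)
  Distance 1: (row=5, col=0), (row=6, col=1), (row=7, col=0)
  Distance 2: (row=4, col=0), (row=5, col=1), (row=6, col=2), (row=7, col=1), (row=8, col=0)
  Distance 3: (row=3, col=0), (row=4, col=1), (row=5, col=2), (row=6, col=3), (row=7, col=2), (row=8, col=1)
  Distance 4: (row=2, col=0), (row=3, col=1), (row=4, col=2), (row=5, col=3), (row=6, col=4), (row=7, col=3), (row=8, col=2)  <- goal reached here
One shortest path (4 moves): (row=6, col=0) -> (row=6, col=1) -> (row=6, col=2) -> (row=6, col=3) -> (row=7, col=3)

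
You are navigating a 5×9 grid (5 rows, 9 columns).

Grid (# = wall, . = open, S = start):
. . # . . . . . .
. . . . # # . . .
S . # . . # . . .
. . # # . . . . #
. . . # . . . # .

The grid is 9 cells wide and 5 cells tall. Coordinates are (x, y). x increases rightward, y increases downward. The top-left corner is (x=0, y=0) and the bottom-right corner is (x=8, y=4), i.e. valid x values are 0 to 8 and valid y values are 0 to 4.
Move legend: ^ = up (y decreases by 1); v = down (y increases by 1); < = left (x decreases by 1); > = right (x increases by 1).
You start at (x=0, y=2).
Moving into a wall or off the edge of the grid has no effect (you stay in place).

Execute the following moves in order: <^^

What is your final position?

Answer: Final position: (x=0, y=0)

Derivation:
Start: (x=0, y=2)
  < (left): blocked, stay at (x=0, y=2)
  ^ (up): (x=0, y=2) -> (x=0, y=1)
  ^ (up): (x=0, y=1) -> (x=0, y=0)
Final: (x=0, y=0)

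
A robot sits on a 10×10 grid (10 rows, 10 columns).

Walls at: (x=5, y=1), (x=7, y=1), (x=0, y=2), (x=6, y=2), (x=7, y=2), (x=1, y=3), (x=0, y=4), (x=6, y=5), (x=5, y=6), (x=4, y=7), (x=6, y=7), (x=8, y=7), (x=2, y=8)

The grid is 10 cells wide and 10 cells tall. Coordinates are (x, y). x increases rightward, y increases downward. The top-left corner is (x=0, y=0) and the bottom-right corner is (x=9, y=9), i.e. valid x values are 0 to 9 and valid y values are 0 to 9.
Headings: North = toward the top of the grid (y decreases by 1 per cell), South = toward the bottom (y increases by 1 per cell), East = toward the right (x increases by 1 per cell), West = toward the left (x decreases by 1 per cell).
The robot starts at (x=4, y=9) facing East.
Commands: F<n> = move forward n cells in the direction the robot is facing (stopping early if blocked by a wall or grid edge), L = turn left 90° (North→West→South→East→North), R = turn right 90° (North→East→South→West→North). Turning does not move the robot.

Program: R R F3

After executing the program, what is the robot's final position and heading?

Answer: Final position: (x=1, y=9), facing West

Derivation:
Start: (x=4, y=9), facing East
  R: turn right, now facing South
  R: turn right, now facing West
  F3: move forward 3, now at (x=1, y=9)
Final: (x=1, y=9), facing West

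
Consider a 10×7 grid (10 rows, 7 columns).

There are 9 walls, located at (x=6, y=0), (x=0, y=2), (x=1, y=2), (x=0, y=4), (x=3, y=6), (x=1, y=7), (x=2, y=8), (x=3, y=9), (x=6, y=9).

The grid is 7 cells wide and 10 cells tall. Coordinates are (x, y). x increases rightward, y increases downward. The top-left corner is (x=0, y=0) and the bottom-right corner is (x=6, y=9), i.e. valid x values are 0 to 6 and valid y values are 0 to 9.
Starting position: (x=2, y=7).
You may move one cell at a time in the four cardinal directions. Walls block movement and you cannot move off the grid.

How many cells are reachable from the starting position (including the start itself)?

BFS flood-fill from (x=2, y=7):
  Distance 0: (x=2, y=7)
  Distance 1: (x=2, y=6), (x=3, y=7)
  Distance 2: (x=2, y=5), (x=1, y=6), (x=4, y=7), (x=3, y=8)
  Distance 3: (x=2, y=4), (x=1, y=5), (x=3, y=5), (x=0, y=6), (x=4, y=6), (x=5, y=7), (x=4, y=8)
  Distance 4: (x=2, y=3), (x=1, y=4), (x=3, y=4), (x=0, y=5), (x=4, y=5), (x=5, y=6), (x=0, y=7), (x=6, y=7), (x=5, y=8), (x=4, y=9)
  Distance 5: (x=2, y=2), (x=1, y=3), (x=3, y=3), (x=4, y=4), (x=5, y=5), (x=6, y=6), (x=0, y=8), (x=6, y=8), (x=5, y=9)
  Distance 6: (x=2, y=1), (x=3, y=2), (x=0, y=3), (x=4, y=3), (x=5, y=4), (x=6, y=5), (x=1, y=8), (x=0, y=9)
  Distance 7: (x=2, y=0), (x=1, y=1), (x=3, y=1), (x=4, y=2), (x=5, y=3), (x=6, y=4), (x=1, y=9)
  Distance 8: (x=1, y=0), (x=3, y=0), (x=0, y=1), (x=4, y=1), (x=5, y=2), (x=6, y=3), (x=2, y=9)
  Distance 9: (x=0, y=0), (x=4, y=0), (x=5, y=1), (x=6, y=2)
  Distance 10: (x=5, y=0), (x=6, y=1)
Total reachable: 61 (grid has 61 open cells total)

Answer: Reachable cells: 61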